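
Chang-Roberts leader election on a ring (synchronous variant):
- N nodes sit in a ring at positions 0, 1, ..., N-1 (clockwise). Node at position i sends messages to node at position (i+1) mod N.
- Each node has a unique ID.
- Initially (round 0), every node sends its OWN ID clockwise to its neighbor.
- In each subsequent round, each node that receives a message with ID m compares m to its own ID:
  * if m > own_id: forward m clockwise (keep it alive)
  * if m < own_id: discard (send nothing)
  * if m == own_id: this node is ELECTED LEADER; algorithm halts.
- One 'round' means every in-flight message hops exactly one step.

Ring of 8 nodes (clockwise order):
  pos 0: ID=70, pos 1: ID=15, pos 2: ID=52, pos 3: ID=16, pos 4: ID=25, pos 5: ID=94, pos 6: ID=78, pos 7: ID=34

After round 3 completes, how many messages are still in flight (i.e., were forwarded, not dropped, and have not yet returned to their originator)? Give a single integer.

Answer: 3

Derivation:
Round 1: pos1(id15) recv 70: fwd; pos2(id52) recv 15: drop; pos3(id16) recv 52: fwd; pos4(id25) recv 16: drop; pos5(id94) recv 25: drop; pos6(id78) recv 94: fwd; pos7(id34) recv 78: fwd; pos0(id70) recv 34: drop
Round 2: pos2(id52) recv 70: fwd; pos4(id25) recv 52: fwd; pos7(id34) recv 94: fwd; pos0(id70) recv 78: fwd
Round 3: pos3(id16) recv 70: fwd; pos5(id94) recv 52: drop; pos0(id70) recv 94: fwd; pos1(id15) recv 78: fwd
After round 3: 3 messages still in flight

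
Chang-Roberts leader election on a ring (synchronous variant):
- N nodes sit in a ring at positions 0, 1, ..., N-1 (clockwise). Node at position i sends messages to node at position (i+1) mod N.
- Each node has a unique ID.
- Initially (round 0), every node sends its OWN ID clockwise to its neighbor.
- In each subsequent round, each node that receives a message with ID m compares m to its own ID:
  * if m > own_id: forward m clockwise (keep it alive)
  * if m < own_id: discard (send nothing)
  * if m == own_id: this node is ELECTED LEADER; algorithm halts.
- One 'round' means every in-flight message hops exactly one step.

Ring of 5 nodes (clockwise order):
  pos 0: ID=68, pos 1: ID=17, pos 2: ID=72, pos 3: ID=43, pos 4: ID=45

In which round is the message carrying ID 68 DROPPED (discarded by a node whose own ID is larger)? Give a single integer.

Answer: 2

Derivation:
Round 1: pos1(id17) recv 68: fwd; pos2(id72) recv 17: drop; pos3(id43) recv 72: fwd; pos4(id45) recv 43: drop; pos0(id68) recv 45: drop
Round 2: pos2(id72) recv 68: drop; pos4(id45) recv 72: fwd
Round 3: pos0(id68) recv 72: fwd
Round 4: pos1(id17) recv 72: fwd
Round 5: pos2(id72) recv 72: ELECTED
Message ID 68 originates at pos 0; dropped at pos 2 in round 2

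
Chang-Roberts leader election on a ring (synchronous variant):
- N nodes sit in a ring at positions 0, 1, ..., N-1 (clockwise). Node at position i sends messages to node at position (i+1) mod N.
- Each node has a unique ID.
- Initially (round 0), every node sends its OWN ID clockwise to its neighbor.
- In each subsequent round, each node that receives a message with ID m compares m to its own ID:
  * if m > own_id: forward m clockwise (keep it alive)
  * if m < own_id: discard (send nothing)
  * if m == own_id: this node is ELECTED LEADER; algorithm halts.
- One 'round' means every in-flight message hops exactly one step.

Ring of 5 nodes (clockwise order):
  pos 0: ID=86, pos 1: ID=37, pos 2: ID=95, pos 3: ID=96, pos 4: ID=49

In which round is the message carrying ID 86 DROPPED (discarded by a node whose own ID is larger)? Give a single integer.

Answer: 2

Derivation:
Round 1: pos1(id37) recv 86: fwd; pos2(id95) recv 37: drop; pos3(id96) recv 95: drop; pos4(id49) recv 96: fwd; pos0(id86) recv 49: drop
Round 2: pos2(id95) recv 86: drop; pos0(id86) recv 96: fwd
Round 3: pos1(id37) recv 96: fwd
Round 4: pos2(id95) recv 96: fwd
Round 5: pos3(id96) recv 96: ELECTED
Message ID 86 originates at pos 0; dropped at pos 2 in round 2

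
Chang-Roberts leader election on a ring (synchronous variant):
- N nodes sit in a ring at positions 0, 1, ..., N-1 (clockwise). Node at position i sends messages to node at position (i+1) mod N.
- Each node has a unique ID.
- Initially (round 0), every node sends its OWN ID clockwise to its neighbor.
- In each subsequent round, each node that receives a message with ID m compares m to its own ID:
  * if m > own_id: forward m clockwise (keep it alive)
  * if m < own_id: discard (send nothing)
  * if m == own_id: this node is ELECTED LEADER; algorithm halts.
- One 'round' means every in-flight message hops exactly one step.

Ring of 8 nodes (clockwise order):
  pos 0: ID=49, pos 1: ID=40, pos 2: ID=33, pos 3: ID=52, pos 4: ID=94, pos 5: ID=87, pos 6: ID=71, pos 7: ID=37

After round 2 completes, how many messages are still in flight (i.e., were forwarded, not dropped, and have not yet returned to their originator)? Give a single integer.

Answer: 4

Derivation:
Round 1: pos1(id40) recv 49: fwd; pos2(id33) recv 40: fwd; pos3(id52) recv 33: drop; pos4(id94) recv 52: drop; pos5(id87) recv 94: fwd; pos6(id71) recv 87: fwd; pos7(id37) recv 71: fwd; pos0(id49) recv 37: drop
Round 2: pos2(id33) recv 49: fwd; pos3(id52) recv 40: drop; pos6(id71) recv 94: fwd; pos7(id37) recv 87: fwd; pos0(id49) recv 71: fwd
After round 2: 4 messages still in flight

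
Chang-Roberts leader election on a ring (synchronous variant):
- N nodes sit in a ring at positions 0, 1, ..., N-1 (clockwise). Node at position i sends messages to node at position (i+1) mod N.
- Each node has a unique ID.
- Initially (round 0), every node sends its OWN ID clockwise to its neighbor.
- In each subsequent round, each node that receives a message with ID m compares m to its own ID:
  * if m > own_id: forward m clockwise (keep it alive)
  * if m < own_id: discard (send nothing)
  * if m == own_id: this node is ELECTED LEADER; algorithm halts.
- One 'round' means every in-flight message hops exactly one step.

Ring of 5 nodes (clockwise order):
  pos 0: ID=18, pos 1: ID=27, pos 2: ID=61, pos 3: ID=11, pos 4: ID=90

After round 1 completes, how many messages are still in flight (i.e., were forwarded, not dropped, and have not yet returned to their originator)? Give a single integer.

Answer: 2

Derivation:
Round 1: pos1(id27) recv 18: drop; pos2(id61) recv 27: drop; pos3(id11) recv 61: fwd; pos4(id90) recv 11: drop; pos0(id18) recv 90: fwd
After round 1: 2 messages still in flight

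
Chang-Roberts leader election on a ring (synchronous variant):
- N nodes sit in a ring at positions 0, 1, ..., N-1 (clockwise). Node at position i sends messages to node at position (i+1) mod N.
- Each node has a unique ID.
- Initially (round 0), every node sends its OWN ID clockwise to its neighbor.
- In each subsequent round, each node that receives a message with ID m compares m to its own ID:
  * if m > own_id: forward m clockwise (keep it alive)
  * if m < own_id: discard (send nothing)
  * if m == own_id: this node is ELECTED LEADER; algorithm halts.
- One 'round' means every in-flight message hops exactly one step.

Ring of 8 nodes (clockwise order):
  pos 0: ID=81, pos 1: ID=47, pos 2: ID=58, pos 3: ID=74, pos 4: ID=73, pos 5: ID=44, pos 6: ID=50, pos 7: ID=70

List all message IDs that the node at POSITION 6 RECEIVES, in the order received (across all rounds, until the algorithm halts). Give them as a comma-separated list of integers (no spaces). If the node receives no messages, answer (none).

Answer: 44,73,74,81

Derivation:
Round 1: pos1(id47) recv 81: fwd; pos2(id58) recv 47: drop; pos3(id74) recv 58: drop; pos4(id73) recv 74: fwd; pos5(id44) recv 73: fwd; pos6(id50) recv 44: drop; pos7(id70) recv 50: drop; pos0(id81) recv 70: drop
Round 2: pos2(id58) recv 81: fwd; pos5(id44) recv 74: fwd; pos6(id50) recv 73: fwd
Round 3: pos3(id74) recv 81: fwd; pos6(id50) recv 74: fwd; pos7(id70) recv 73: fwd
Round 4: pos4(id73) recv 81: fwd; pos7(id70) recv 74: fwd; pos0(id81) recv 73: drop
Round 5: pos5(id44) recv 81: fwd; pos0(id81) recv 74: drop
Round 6: pos6(id50) recv 81: fwd
Round 7: pos7(id70) recv 81: fwd
Round 8: pos0(id81) recv 81: ELECTED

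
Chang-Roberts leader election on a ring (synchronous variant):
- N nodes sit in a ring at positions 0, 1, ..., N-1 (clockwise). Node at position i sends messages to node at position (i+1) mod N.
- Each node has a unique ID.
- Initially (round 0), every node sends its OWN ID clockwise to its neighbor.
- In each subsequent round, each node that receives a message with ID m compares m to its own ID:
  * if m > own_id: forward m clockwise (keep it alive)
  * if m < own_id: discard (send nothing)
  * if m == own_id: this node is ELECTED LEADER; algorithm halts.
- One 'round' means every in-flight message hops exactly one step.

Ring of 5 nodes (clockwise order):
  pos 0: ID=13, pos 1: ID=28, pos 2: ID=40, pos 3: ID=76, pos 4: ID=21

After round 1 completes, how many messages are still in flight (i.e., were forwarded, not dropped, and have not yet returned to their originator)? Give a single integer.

Round 1: pos1(id28) recv 13: drop; pos2(id40) recv 28: drop; pos3(id76) recv 40: drop; pos4(id21) recv 76: fwd; pos0(id13) recv 21: fwd
After round 1: 2 messages still in flight

Answer: 2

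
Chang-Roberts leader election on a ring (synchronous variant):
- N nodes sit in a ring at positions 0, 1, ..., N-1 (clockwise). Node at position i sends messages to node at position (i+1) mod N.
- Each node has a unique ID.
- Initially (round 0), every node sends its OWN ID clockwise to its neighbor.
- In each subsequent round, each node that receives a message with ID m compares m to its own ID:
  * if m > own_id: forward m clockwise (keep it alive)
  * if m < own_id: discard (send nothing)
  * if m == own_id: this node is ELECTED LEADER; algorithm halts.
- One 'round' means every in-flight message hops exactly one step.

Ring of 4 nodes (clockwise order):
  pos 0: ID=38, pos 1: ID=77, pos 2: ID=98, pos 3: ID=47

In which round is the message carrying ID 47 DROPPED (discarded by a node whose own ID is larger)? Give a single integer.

Round 1: pos1(id77) recv 38: drop; pos2(id98) recv 77: drop; pos3(id47) recv 98: fwd; pos0(id38) recv 47: fwd
Round 2: pos0(id38) recv 98: fwd; pos1(id77) recv 47: drop
Round 3: pos1(id77) recv 98: fwd
Round 4: pos2(id98) recv 98: ELECTED
Message ID 47 originates at pos 3; dropped at pos 1 in round 2

Answer: 2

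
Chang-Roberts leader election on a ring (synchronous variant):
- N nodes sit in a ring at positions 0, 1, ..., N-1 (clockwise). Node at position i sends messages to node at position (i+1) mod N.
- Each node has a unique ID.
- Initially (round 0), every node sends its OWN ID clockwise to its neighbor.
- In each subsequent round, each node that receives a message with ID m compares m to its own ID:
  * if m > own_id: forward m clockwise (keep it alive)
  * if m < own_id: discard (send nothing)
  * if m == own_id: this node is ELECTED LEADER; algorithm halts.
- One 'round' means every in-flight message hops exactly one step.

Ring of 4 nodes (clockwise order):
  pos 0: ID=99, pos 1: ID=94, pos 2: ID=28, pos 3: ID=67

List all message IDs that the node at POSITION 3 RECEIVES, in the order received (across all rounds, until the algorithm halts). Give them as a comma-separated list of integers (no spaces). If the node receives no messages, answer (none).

Answer: 28,94,99

Derivation:
Round 1: pos1(id94) recv 99: fwd; pos2(id28) recv 94: fwd; pos3(id67) recv 28: drop; pos0(id99) recv 67: drop
Round 2: pos2(id28) recv 99: fwd; pos3(id67) recv 94: fwd
Round 3: pos3(id67) recv 99: fwd; pos0(id99) recv 94: drop
Round 4: pos0(id99) recv 99: ELECTED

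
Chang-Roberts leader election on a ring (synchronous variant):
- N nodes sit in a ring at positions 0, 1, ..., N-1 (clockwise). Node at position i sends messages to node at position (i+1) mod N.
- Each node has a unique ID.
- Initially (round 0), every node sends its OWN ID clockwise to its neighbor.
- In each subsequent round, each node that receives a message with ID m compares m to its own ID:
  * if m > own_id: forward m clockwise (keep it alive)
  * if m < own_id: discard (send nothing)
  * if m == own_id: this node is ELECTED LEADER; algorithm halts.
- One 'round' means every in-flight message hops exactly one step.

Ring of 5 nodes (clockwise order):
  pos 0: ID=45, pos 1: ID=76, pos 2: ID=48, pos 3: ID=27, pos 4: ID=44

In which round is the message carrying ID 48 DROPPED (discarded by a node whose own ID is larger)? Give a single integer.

Round 1: pos1(id76) recv 45: drop; pos2(id48) recv 76: fwd; pos3(id27) recv 48: fwd; pos4(id44) recv 27: drop; pos0(id45) recv 44: drop
Round 2: pos3(id27) recv 76: fwd; pos4(id44) recv 48: fwd
Round 3: pos4(id44) recv 76: fwd; pos0(id45) recv 48: fwd
Round 4: pos0(id45) recv 76: fwd; pos1(id76) recv 48: drop
Round 5: pos1(id76) recv 76: ELECTED
Message ID 48 originates at pos 2; dropped at pos 1 in round 4

Answer: 4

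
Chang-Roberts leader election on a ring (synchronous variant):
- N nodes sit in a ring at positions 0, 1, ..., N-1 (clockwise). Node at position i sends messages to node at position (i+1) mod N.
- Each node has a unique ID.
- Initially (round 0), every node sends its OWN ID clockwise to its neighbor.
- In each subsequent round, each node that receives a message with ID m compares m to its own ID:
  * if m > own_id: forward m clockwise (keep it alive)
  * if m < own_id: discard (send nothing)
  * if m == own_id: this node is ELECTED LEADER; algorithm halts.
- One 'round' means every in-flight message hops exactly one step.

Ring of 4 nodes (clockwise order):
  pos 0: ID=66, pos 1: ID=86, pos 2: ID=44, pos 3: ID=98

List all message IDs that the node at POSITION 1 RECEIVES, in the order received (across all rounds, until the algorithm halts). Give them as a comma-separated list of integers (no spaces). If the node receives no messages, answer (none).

Round 1: pos1(id86) recv 66: drop; pos2(id44) recv 86: fwd; pos3(id98) recv 44: drop; pos0(id66) recv 98: fwd
Round 2: pos3(id98) recv 86: drop; pos1(id86) recv 98: fwd
Round 3: pos2(id44) recv 98: fwd
Round 4: pos3(id98) recv 98: ELECTED

Answer: 66,98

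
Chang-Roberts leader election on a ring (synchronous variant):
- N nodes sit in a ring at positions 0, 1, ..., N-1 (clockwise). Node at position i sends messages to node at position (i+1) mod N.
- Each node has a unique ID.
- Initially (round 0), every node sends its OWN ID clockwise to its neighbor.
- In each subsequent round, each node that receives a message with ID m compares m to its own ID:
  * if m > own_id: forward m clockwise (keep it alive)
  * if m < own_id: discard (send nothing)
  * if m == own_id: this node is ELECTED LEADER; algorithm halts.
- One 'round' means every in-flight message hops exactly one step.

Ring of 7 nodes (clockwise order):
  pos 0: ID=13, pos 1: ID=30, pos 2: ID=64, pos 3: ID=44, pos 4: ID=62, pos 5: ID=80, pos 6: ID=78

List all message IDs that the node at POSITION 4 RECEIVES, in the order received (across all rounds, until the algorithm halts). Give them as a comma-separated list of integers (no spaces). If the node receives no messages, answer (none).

Round 1: pos1(id30) recv 13: drop; pos2(id64) recv 30: drop; pos3(id44) recv 64: fwd; pos4(id62) recv 44: drop; pos5(id80) recv 62: drop; pos6(id78) recv 80: fwd; pos0(id13) recv 78: fwd
Round 2: pos4(id62) recv 64: fwd; pos0(id13) recv 80: fwd; pos1(id30) recv 78: fwd
Round 3: pos5(id80) recv 64: drop; pos1(id30) recv 80: fwd; pos2(id64) recv 78: fwd
Round 4: pos2(id64) recv 80: fwd; pos3(id44) recv 78: fwd
Round 5: pos3(id44) recv 80: fwd; pos4(id62) recv 78: fwd
Round 6: pos4(id62) recv 80: fwd; pos5(id80) recv 78: drop
Round 7: pos5(id80) recv 80: ELECTED

Answer: 44,64,78,80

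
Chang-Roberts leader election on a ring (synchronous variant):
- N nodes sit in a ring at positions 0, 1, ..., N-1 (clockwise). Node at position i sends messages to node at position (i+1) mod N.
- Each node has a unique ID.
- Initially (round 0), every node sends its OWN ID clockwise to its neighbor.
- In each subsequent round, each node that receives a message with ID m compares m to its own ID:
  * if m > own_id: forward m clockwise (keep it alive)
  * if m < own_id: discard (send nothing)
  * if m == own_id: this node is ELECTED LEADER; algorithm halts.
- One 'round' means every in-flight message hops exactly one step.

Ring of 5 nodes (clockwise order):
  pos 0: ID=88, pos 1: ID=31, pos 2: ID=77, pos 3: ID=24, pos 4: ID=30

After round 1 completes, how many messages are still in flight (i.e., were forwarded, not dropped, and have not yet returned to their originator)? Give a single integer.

Round 1: pos1(id31) recv 88: fwd; pos2(id77) recv 31: drop; pos3(id24) recv 77: fwd; pos4(id30) recv 24: drop; pos0(id88) recv 30: drop
After round 1: 2 messages still in flight

Answer: 2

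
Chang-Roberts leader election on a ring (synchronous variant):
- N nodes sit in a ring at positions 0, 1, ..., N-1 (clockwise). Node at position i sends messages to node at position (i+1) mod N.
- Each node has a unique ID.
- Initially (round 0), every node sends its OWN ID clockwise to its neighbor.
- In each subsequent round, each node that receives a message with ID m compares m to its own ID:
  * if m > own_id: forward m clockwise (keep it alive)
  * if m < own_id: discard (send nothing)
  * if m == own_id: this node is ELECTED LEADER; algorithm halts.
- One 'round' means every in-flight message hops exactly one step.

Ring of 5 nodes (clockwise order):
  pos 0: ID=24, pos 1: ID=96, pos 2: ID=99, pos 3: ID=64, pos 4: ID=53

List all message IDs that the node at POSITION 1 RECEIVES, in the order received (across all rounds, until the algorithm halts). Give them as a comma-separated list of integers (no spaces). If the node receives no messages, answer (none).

Round 1: pos1(id96) recv 24: drop; pos2(id99) recv 96: drop; pos3(id64) recv 99: fwd; pos4(id53) recv 64: fwd; pos0(id24) recv 53: fwd
Round 2: pos4(id53) recv 99: fwd; pos0(id24) recv 64: fwd; pos1(id96) recv 53: drop
Round 3: pos0(id24) recv 99: fwd; pos1(id96) recv 64: drop
Round 4: pos1(id96) recv 99: fwd
Round 5: pos2(id99) recv 99: ELECTED

Answer: 24,53,64,99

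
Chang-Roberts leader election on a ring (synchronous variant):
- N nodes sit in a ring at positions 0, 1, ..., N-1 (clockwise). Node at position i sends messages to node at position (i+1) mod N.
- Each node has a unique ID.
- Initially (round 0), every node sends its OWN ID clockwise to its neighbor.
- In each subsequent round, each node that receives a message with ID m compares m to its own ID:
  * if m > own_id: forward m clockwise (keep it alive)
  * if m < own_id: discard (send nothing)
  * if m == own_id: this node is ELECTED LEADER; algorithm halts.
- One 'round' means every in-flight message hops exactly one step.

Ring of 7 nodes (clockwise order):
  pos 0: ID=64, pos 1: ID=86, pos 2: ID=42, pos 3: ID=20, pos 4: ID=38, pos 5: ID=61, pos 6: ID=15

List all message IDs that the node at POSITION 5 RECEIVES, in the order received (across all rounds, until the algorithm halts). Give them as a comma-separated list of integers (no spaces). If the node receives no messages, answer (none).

Answer: 38,42,86

Derivation:
Round 1: pos1(id86) recv 64: drop; pos2(id42) recv 86: fwd; pos3(id20) recv 42: fwd; pos4(id38) recv 20: drop; pos5(id61) recv 38: drop; pos6(id15) recv 61: fwd; pos0(id64) recv 15: drop
Round 2: pos3(id20) recv 86: fwd; pos4(id38) recv 42: fwd; pos0(id64) recv 61: drop
Round 3: pos4(id38) recv 86: fwd; pos5(id61) recv 42: drop
Round 4: pos5(id61) recv 86: fwd
Round 5: pos6(id15) recv 86: fwd
Round 6: pos0(id64) recv 86: fwd
Round 7: pos1(id86) recv 86: ELECTED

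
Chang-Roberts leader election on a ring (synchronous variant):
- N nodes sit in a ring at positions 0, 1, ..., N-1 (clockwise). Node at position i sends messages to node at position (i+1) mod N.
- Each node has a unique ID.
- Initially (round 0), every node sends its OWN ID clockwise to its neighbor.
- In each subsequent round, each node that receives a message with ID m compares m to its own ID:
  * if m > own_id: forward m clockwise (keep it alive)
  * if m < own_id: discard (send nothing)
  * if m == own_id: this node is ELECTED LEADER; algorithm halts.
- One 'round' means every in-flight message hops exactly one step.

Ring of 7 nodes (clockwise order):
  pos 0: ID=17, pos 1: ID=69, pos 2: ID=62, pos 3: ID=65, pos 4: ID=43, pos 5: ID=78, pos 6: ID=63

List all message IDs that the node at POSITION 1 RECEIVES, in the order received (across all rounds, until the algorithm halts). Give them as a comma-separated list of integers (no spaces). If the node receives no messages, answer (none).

Round 1: pos1(id69) recv 17: drop; pos2(id62) recv 69: fwd; pos3(id65) recv 62: drop; pos4(id43) recv 65: fwd; pos5(id78) recv 43: drop; pos6(id63) recv 78: fwd; pos0(id17) recv 63: fwd
Round 2: pos3(id65) recv 69: fwd; pos5(id78) recv 65: drop; pos0(id17) recv 78: fwd; pos1(id69) recv 63: drop
Round 3: pos4(id43) recv 69: fwd; pos1(id69) recv 78: fwd
Round 4: pos5(id78) recv 69: drop; pos2(id62) recv 78: fwd
Round 5: pos3(id65) recv 78: fwd
Round 6: pos4(id43) recv 78: fwd
Round 7: pos5(id78) recv 78: ELECTED

Answer: 17,63,78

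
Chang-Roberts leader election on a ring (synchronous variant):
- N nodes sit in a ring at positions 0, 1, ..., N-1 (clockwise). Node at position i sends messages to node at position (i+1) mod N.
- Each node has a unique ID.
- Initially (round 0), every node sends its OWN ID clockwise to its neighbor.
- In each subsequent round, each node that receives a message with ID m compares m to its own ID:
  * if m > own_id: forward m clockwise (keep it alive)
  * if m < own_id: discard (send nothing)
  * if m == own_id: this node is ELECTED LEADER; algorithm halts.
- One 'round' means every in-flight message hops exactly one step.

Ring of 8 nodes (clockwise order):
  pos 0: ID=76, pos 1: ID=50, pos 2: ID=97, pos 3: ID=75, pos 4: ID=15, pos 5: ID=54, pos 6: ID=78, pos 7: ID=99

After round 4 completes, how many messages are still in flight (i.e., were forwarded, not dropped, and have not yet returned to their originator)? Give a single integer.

Round 1: pos1(id50) recv 76: fwd; pos2(id97) recv 50: drop; pos3(id75) recv 97: fwd; pos4(id15) recv 75: fwd; pos5(id54) recv 15: drop; pos6(id78) recv 54: drop; pos7(id99) recv 78: drop; pos0(id76) recv 99: fwd
Round 2: pos2(id97) recv 76: drop; pos4(id15) recv 97: fwd; pos5(id54) recv 75: fwd; pos1(id50) recv 99: fwd
Round 3: pos5(id54) recv 97: fwd; pos6(id78) recv 75: drop; pos2(id97) recv 99: fwd
Round 4: pos6(id78) recv 97: fwd; pos3(id75) recv 99: fwd
After round 4: 2 messages still in flight

Answer: 2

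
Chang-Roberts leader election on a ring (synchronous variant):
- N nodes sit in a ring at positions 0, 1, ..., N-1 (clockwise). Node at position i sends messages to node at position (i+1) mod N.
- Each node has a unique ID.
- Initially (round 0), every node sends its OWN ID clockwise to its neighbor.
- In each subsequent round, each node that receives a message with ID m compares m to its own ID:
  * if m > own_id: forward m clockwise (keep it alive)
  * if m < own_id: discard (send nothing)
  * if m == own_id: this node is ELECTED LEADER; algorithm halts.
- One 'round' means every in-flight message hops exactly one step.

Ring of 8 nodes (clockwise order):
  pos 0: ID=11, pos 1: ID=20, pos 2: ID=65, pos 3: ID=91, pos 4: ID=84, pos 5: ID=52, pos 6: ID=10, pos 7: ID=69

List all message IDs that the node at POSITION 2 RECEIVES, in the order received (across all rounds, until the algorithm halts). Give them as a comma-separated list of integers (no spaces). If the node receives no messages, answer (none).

Answer: 20,69,84,91

Derivation:
Round 1: pos1(id20) recv 11: drop; pos2(id65) recv 20: drop; pos3(id91) recv 65: drop; pos4(id84) recv 91: fwd; pos5(id52) recv 84: fwd; pos6(id10) recv 52: fwd; pos7(id69) recv 10: drop; pos0(id11) recv 69: fwd
Round 2: pos5(id52) recv 91: fwd; pos6(id10) recv 84: fwd; pos7(id69) recv 52: drop; pos1(id20) recv 69: fwd
Round 3: pos6(id10) recv 91: fwd; pos7(id69) recv 84: fwd; pos2(id65) recv 69: fwd
Round 4: pos7(id69) recv 91: fwd; pos0(id11) recv 84: fwd; pos3(id91) recv 69: drop
Round 5: pos0(id11) recv 91: fwd; pos1(id20) recv 84: fwd
Round 6: pos1(id20) recv 91: fwd; pos2(id65) recv 84: fwd
Round 7: pos2(id65) recv 91: fwd; pos3(id91) recv 84: drop
Round 8: pos3(id91) recv 91: ELECTED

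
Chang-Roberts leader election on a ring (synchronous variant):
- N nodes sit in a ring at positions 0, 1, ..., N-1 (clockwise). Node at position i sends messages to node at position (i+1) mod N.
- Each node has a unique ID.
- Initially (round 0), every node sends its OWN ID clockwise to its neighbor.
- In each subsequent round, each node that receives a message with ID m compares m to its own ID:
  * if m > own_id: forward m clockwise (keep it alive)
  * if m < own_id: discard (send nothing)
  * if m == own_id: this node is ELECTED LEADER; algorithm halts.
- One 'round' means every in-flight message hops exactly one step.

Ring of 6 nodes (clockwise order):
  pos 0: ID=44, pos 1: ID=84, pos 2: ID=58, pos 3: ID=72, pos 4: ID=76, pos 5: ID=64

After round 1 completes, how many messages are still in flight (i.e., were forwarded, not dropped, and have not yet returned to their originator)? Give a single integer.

Answer: 3

Derivation:
Round 1: pos1(id84) recv 44: drop; pos2(id58) recv 84: fwd; pos3(id72) recv 58: drop; pos4(id76) recv 72: drop; pos5(id64) recv 76: fwd; pos0(id44) recv 64: fwd
After round 1: 3 messages still in flight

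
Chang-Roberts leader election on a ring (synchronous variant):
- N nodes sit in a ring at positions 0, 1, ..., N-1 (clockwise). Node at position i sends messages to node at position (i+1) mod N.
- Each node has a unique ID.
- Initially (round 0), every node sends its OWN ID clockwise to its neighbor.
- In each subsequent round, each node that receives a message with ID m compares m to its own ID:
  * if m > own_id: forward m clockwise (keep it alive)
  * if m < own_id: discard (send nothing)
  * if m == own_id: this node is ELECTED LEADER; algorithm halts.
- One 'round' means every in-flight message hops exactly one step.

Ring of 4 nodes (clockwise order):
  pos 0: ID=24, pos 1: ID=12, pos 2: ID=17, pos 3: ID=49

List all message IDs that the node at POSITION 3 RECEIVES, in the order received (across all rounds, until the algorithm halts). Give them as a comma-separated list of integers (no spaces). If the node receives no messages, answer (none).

Round 1: pos1(id12) recv 24: fwd; pos2(id17) recv 12: drop; pos3(id49) recv 17: drop; pos0(id24) recv 49: fwd
Round 2: pos2(id17) recv 24: fwd; pos1(id12) recv 49: fwd
Round 3: pos3(id49) recv 24: drop; pos2(id17) recv 49: fwd
Round 4: pos3(id49) recv 49: ELECTED

Answer: 17,24,49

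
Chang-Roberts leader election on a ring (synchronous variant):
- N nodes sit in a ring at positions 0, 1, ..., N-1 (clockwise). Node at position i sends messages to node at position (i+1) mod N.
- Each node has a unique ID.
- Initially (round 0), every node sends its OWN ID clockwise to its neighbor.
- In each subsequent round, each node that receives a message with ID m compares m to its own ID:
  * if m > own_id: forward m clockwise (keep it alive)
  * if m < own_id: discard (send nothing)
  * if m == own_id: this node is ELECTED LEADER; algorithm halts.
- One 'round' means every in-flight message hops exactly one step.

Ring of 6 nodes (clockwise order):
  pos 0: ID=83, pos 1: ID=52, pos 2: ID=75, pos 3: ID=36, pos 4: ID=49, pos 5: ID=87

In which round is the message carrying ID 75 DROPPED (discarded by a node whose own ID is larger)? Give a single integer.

Round 1: pos1(id52) recv 83: fwd; pos2(id75) recv 52: drop; pos3(id36) recv 75: fwd; pos4(id49) recv 36: drop; pos5(id87) recv 49: drop; pos0(id83) recv 87: fwd
Round 2: pos2(id75) recv 83: fwd; pos4(id49) recv 75: fwd; pos1(id52) recv 87: fwd
Round 3: pos3(id36) recv 83: fwd; pos5(id87) recv 75: drop; pos2(id75) recv 87: fwd
Round 4: pos4(id49) recv 83: fwd; pos3(id36) recv 87: fwd
Round 5: pos5(id87) recv 83: drop; pos4(id49) recv 87: fwd
Round 6: pos5(id87) recv 87: ELECTED
Message ID 75 originates at pos 2; dropped at pos 5 in round 3

Answer: 3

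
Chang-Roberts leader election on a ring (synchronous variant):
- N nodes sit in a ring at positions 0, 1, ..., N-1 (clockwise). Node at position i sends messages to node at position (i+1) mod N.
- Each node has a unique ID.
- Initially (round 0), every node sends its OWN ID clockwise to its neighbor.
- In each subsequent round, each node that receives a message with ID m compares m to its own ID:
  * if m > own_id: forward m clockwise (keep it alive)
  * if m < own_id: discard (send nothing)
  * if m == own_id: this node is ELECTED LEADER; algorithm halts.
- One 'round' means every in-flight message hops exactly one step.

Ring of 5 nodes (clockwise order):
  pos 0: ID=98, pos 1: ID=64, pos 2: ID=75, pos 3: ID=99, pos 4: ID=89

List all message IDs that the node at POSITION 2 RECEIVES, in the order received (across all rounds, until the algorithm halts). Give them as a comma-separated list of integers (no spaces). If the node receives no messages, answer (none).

Round 1: pos1(id64) recv 98: fwd; pos2(id75) recv 64: drop; pos3(id99) recv 75: drop; pos4(id89) recv 99: fwd; pos0(id98) recv 89: drop
Round 2: pos2(id75) recv 98: fwd; pos0(id98) recv 99: fwd
Round 3: pos3(id99) recv 98: drop; pos1(id64) recv 99: fwd
Round 4: pos2(id75) recv 99: fwd
Round 5: pos3(id99) recv 99: ELECTED

Answer: 64,98,99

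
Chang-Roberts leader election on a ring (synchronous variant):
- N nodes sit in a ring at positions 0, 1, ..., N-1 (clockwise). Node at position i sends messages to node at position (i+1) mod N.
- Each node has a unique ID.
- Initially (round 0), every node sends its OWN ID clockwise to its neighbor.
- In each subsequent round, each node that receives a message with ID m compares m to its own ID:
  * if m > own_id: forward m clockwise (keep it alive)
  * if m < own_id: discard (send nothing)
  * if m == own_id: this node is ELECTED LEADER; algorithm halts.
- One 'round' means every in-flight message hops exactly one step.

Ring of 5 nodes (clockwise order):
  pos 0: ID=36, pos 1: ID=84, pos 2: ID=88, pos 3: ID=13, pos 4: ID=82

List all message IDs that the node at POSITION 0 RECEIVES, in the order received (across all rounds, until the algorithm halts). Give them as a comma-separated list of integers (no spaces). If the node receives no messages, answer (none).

Round 1: pos1(id84) recv 36: drop; pos2(id88) recv 84: drop; pos3(id13) recv 88: fwd; pos4(id82) recv 13: drop; pos0(id36) recv 82: fwd
Round 2: pos4(id82) recv 88: fwd; pos1(id84) recv 82: drop
Round 3: pos0(id36) recv 88: fwd
Round 4: pos1(id84) recv 88: fwd
Round 5: pos2(id88) recv 88: ELECTED

Answer: 82,88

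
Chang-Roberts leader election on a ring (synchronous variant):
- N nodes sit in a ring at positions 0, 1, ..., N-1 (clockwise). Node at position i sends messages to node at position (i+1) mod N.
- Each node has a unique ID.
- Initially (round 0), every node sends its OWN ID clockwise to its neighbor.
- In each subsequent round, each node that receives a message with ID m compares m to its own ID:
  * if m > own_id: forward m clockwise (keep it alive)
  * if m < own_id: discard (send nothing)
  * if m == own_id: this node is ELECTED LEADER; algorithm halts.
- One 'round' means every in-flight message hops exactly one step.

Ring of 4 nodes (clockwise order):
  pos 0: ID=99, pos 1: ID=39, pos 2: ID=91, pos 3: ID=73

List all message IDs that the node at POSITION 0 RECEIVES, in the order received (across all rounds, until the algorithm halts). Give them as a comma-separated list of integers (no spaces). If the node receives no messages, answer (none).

Answer: 73,91,99

Derivation:
Round 1: pos1(id39) recv 99: fwd; pos2(id91) recv 39: drop; pos3(id73) recv 91: fwd; pos0(id99) recv 73: drop
Round 2: pos2(id91) recv 99: fwd; pos0(id99) recv 91: drop
Round 3: pos3(id73) recv 99: fwd
Round 4: pos0(id99) recv 99: ELECTED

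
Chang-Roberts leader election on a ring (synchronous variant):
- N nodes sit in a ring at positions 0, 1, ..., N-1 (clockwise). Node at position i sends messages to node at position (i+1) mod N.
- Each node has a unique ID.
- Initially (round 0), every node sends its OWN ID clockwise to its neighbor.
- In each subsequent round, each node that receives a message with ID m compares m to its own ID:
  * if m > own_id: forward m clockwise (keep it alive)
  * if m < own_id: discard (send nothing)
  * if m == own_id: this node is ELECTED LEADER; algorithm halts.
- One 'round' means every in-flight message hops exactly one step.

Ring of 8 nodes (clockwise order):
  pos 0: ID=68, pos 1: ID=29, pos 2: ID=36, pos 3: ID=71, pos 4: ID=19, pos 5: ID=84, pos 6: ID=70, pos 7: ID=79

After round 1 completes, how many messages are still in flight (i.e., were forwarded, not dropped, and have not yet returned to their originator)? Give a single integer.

Round 1: pos1(id29) recv 68: fwd; pos2(id36) recv 29: drop; pos3(id71) recv 36: drop; pos4(id19) recv 71: fwd; pos5(id84) recv 19: drop; pos6(id70) recv 84: fwd; pos7(id79) recv 70: drop; pos0(id68) recv 79: fwd
After round 1: 4 messages still in flight

Answer: 4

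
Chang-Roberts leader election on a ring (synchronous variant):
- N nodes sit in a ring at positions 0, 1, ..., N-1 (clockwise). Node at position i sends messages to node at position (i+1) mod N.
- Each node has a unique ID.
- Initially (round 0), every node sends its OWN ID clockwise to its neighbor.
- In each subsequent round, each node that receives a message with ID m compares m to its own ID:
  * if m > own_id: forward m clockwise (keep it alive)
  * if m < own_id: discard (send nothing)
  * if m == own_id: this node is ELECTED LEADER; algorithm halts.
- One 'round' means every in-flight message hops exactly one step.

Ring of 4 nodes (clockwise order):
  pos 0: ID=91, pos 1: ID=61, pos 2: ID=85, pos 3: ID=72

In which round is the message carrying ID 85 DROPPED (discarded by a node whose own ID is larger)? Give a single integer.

Answer: 2

Derivation:
Round 1: pos1(id61) recv 91: fwd; pos2(id85) recv 61: drop; pos3(id72) recv 85: fwd; pos0(id91) recv 72: drop
Round 2: pos2(id85) recv 91: fwd; pos0(id91) recv 85: drop
Round 3: pos3(id72) recv 91: fwd
Round 4: pos0(id91) recv 91: ELECTED
Message ID 85 originates at pos 2; dropped at pos 0 in round 2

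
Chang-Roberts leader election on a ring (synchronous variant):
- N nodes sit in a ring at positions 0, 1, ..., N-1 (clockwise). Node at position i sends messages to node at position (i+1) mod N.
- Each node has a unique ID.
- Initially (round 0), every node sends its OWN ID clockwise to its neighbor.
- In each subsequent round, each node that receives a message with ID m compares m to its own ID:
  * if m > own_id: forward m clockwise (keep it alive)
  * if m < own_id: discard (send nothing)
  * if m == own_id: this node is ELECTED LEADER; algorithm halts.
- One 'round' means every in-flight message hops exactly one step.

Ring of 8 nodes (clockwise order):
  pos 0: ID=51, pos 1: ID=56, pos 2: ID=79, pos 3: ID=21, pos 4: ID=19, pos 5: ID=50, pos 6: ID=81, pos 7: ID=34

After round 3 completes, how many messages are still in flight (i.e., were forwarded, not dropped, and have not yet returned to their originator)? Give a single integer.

Answer: 2

Derivation:
Round 1: pos1(id56) recv 51: drop; pos2(id79) recv 56: drop; pos3(id21) recv 79: fwd; pos4(id19) recv 21: fwd; pos5(id50) recv 19: drop; pos6(id81) recv 50: drop; pos7(id34) recv 81: fwd; pos0(id51) recv 34: drop
Round 2: pos4(id19) recv 79: fwd; pos5(id50) recv 21: drop; pos0(id51) recv 81: fwd
Round 3: pos5(id50) recv 79: fwd; pos1(id56) recv 81: fwd
After round 3: 2 messages still in flight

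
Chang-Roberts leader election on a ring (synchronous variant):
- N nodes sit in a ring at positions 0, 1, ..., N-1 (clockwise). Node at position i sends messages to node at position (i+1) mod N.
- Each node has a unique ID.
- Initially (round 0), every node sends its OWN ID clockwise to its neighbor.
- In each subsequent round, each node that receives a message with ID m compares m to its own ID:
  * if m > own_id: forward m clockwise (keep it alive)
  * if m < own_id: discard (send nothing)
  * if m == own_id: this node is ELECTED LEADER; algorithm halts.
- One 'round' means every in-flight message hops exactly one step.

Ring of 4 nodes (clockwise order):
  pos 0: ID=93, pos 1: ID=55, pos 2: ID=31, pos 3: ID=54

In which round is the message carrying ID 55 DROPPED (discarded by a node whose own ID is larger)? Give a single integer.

Round 1: pos1(id55) recv 93: fwd; pos2(id31) recv 55: fwd; pos3(id54) recv 31: drop; pos0(id93) recv 54: drop
Round 2: pos2(id31) recv 93: fwd; pos3(id54) recv 55: fwd
Round 3: pos3(id54) recv 93: fwd; pos0(id93) recv 55: drop
Round 4: pos0(id93) recv 93: ELECTED
Message ID 55 originates at pos 1; dropped at pos 0 in round 3

Answer: 3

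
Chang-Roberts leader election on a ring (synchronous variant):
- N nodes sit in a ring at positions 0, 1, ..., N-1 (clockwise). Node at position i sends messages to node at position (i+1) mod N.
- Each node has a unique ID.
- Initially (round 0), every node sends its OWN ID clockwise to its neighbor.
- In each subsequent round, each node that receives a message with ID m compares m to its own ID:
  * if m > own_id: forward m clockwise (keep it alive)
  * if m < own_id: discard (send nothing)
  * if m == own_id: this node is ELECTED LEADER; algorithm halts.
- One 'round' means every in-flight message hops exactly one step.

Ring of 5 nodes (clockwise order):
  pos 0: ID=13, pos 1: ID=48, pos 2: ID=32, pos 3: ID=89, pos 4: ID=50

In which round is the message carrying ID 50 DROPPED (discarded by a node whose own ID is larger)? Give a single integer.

Round 1: pos1(id48) recv 13: drop; pos2(id32) recv 48: fwd; pos3(id89) recv 32: drop; pos4(id50) recv 89: fwd; pos0(id13) recv 50: fwd
Round 2: pos3(id89) recv 48: drop; pos0(id13) recv 89: fwd; pos1(id48) recv 50: fwd
Round 3: pos1(id48) recv 89: fwd; pos2(id32) recv 50: fwd
Round 4: pos2(id32) recv 89: fwd; pos3(id89) recv 50: drop
Round 5: pos3(id89) recv 89: ELECTED
Message ID 50 originates at pos 4; dropped at pos 3 in round 4

Answer: 4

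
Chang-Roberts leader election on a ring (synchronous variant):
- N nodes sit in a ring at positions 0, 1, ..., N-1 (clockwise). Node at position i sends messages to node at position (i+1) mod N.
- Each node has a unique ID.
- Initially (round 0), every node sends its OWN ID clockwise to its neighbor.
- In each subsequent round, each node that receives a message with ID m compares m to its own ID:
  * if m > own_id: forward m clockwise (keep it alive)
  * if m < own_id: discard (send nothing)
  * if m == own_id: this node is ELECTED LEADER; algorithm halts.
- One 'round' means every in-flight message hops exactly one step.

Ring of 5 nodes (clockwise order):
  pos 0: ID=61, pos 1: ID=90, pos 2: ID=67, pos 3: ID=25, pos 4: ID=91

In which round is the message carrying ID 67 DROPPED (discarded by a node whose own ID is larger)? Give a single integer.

Round 1: pos1(id90) recv 61: drop; pos2(id67) recv 90: fwd; pos3(id25) recv 67: fwd; pos4(id91) recv 25: drop; pos0(id61) recv 91: fwd
Round 2: pos3(id25) recv 90: fwd; pos4(id91) recv 67: drop; pos1(id90) recv 91: fwd
Round 3: pos4(id91) recv 90: drop; pos2(id67) recv 91: fwd
Round 4: pos3(id25) recv 91: fwd
Round 5: pos4(id91) recv 91: ELECTED
Message ID 67 originates at pos 2; dropped at pos 4 in round 2

Answer: 2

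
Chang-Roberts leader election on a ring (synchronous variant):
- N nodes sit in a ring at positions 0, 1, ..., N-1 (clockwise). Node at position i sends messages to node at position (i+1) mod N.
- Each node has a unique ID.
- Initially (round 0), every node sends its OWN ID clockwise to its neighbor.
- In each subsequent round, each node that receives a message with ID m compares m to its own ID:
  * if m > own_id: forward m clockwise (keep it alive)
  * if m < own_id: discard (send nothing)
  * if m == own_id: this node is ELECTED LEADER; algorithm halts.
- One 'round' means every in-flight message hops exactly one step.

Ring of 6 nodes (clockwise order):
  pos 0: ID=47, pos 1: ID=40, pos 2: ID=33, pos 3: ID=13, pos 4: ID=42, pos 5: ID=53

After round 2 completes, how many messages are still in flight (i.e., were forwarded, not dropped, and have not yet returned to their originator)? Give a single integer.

Round 1: pos1(id40) recv 47: fwd; pos2(id33) recv 40: fwd; pos3(id13) recv 33: fwd; pos4(id42) recv 13: drop; pos5(id53) recv 42: drop; pos0(id47) recv 53: fwd
Round 2: pos2(id33) recv 47: fwd; pos3(id13) recv 40: fwd; pos4(id42) recv 33: drop; pos1(id40) recv 53: fwd
After round 2: 3 messages still in flight

Answer: 3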